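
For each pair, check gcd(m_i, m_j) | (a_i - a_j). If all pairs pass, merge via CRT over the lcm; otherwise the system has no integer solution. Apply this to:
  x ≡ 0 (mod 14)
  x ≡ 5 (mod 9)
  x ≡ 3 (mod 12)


Moduli 14, 9, 12 are not pairwise coprime, so CRT works modulo lcm(m_i) when all pairwise compatibility conditions hold.
Pairwise compatibility: gcd(m_i, m_j) must divide a_i - a_j for every pair.
Merge one congruence at a time:
  Start: x ≡ 0 (mod 14).
  Combine with x ≡ 5 (mod 9): gcd(14, 9) = 1; 5 - 0 = 5, which IS divisible by 1, so compatible.
    Write x = 0 + 14·t and substitute into x ≡ 5 (mod 9): 14·t ≡ 5 − 0 = 5 (mod 9).
    Reduce coefficients mod 9: 5·t ≡ 5 (mod 9).
    The inverse of 5 mod 9 is 2 (since 5·2 = 10 = 1·9 + 1), so t ≡ 2·5 = 10 ≡ 1 (mod 9).
    Then x = 0 + 14·1 = 14, valid modulo lcm(14, 9) = 126: x ≡ 14 (mod 126).
  Combine with x ≡ 3 (mod 12): gcd(126, 12) = 6, and 3 - 14 = -11 is NOT divisible by 6.
    ⇒ system is inconsistent (no integer solution).

No solution (the system is inconsistent).


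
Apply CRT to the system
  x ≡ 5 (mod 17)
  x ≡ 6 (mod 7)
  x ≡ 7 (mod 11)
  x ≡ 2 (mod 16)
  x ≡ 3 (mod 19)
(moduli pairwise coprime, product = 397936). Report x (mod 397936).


Product of moduli M = 17 · 7 · 11 · 16 · 19 = 397936.
Merge one congruence at a time:
  Start: x ≡ 5 (mod 17).
  Combine with x ≡ 6 (mod 7); new modulus lcm = 119.
    Write x = 5 + 17·t and substitute into x ≡ 6 (mod 7): 17·t ≡ 6 − 5 = 1 (mod 7).
    Reduce coefficients mod 7: 3·t ≡ 1 (mod 7).
    The inverse of 3 mod 7 is 5 (since 3·5 = 15 = 2·7 + 1), so t ≡ 5·1 = 5 ≡ 5 (mod 7).
    Then x = 5 + 17·5 = 90, valid modulo lcm(17, 7) = 119: x ≡ 90 (mod 119).
  Combine with x ≡ 7 (mod 11); new modulus lcm = 1309.
    Write x = 90 + 119·t and substitute into x ≡ 7 (mod 11): 119·t ≡ 7 − 90 = -83 (mod 11).
    Reduce coefficients mod 11: 9·t ≡ 5 (mod 11).
    The inverse of 9 mod 11 is 5 (since 9·5 = 45 = 4·11 + 1), so t ≡ 5·5 = 25 ≡ 3 (mod 11).
    Then x = 90 + 119·3 = 447, valid modulo lcm(119, 11) = 1309: x ≡ 447 (mod 1309).
  Combine with x ≡ 2 (mod 16); new modulus lcm = 20944.
    Write x = 447 + 1309·t and substitute into x ≡ 2 (mod 16): 1309·t ≡ 2 − 447 = -445 (mod 16).
    Reduce coefficients mod 16: 13·t ≡ 3 (mod 16).
    The inverse of 13 mod 16 is 5 (since 13·5 = 65 = 4·16 + 1), so t ≡ 5·3 = 15 ≡ 15 (mod 16).
    Then x = 447 + 1309·15 = 20082, valid modulo lcm(1309, 16) = 20944: x ≡ 20082 (mod 20944).
  Combine with x ≡ 3 (mod 19); new modulus lcm = 397936.
    Write x = 20082 + 20944·t and substitute into x ≡ 3 (mod 19): 20944·t ≡ 3 − 20082 = -20079 (mod 19).
    Reduce coefficients mod 19: 6·t ≡ 4 (mod 19).
    The inverse of 6 mod 19 is 16 (since 6·16 = 96 = 5·19 + 1), so t ≡ 16·4 = 64 ≡ 7 (mod 19).
    Then x = 20082 + 20944·7 = 166690, valid modulo lcm(20944, 19) = 397936: x ≡ 166690 (mod 397936).
Verify against each original: 166690 mod 17 = 5, 166690 mod 7 = 6, 166690 mod 11 = 7, 166690 mod 16 = 2, 166690 mod 19 = 3.

x ≡ 166690 (mod 397936).


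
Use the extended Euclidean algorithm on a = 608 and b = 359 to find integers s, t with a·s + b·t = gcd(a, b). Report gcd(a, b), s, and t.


Euclidean algorithm on (608, 359) — divide until remainder is 0:
  608 = 1 · 359 + 249
  359 = 1 · 249 + 110
  249 = 2 · 110 + 29
  110 = 3 · 29 + 23
  29 = 1 · 23 + 6
  23 = 3 · 6 + 5
  6 = 1 · 5 + 1
  5 = 5 · 1 + 0
gcd(608, 359) = 1.
Track Bezout coefficients alongside the remainders: start with r₀ = 608 = a·1 + b·0 (s = 1, t = 0) and r₁ = 359 = a·0 + b·1 (s = 0, t = 1); each new remainder r_{k+1} = r_{k-1} − q_k·r_k inherits s_{k+1} = s_{k-1} − q_k·s_k, t_{k+1} = t_{k-1} − q_k·t_k, so r_k = a·s_k + b·t_k at every step:
  q = 1: r = 249, s = 1 − 1·0 = 1, t = 0 − 1·1 = -1  (check: 608·1 + 359·(-1) = 249)
  q = 1: r = 110, s = 0 − 1·1 = -1, t = 1 − 1·(-1) = 2  (check: 608·(-1) + 359·2 = 110)
  q = 2: r = 29, s = 1 − 2·(-1) = 3, t = -1 − 2·2 = -5  (check: 608·3 + 359·(-5) = 29)
  q = 3: r = 23, s = -1 − 3·3 = -10, t = 2 − 3·(-5) = 17  (check: 608·(-10) + 359·17 = 23)
  q = 1: r = 6, s = 3 − 1·(-10) = 13, t = -5 − 1·17 = -22  (check: 608·13 + 359·(-22) = 6)
  q = 3: r = 5, s = -10 − 3·13 = -49, t = 17 − 3·(-22) = 83  (check: 608·(-49) + 359·83 = 5)
  q = 1: r = 1, s = 13 − 1·(-49) = 62, t = -22 − 1·83 = -105  (check: 608·62 + 359·(-105) = 1)
The row with r = 1 (the gcd) gives the Bezout coefficients s = 62, t = -105.
Result: 608 · (62) + 359 · (-105) = 1.

gcd(608, 359) = 1; s = 62, t = -105 (check: 608·62 + 359·(-105) = 1).


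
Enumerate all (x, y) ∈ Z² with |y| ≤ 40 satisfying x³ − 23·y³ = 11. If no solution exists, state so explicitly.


The equation is x³ - 23y³ = 11. For fixed y, x³ = 23·y³ + 11, so a solution requires the RHS to be a perfect cube.
Strategy: iterate y from -40 to 40, compute RHS = 23·y³ + 11, and check whether it is a (positive or negative) perfect cube.
Check small values of y:
  y = 0: RHS = 11 is not a perfect cube.
  y = 1: RHS = 34 is not a perfect cube.
  y = -1: RHS = -12 is not a perfect cube.
  y = 2: RHS = 195 is not a perfect cube.
  y = -2: RHS = -173 is not a perfect cube.
  y = 3: RHS = 632 is not a perfect cube.
  y = -3: RHS = -610 is not a perfect cube.
Continuing the search up to |y| = 40 finds no solutions either.
No (x, y) in the scanned range satisfies the equation.

No integer solutions with |y| ≤ 40.


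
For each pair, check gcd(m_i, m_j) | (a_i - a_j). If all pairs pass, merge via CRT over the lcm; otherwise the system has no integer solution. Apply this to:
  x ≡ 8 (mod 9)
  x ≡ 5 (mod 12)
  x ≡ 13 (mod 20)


Moduli 9, 12, 20 are not pairwise coprime, so CRT works modulo lcm(m_i) when all pairwise compatibility conditions hold.
Pairwise compatibility: gcd(m_i, m_j) must divide a_i - a_j for every pair.
Merge one congruence at a time:
  Start: x ≡ 8 (mod 9).
  Combine with x ≡ 5 (mod 12): gcd(9, 12) = 3; 5 - 8 = -3, which IS divisible by 3, so compatible.
    Write x = 8 + 9·t and substitute into x ≡ 5 (mod 12): 9·t ≡ 5 − 8 = -3 (mod 12).
    Divide the congruence (and modulus) by g = 3: 3·t ≡ -1 (mod 4).
    Reduce coefficients mod 4: 3·t ≡ 3 (mod 4).
    The inverse of 3 mod 4 is 3 (since 3·3 = 9 = 2·4 + 1), so t ≡ 3·3 = 9 ≡ 1 (mod 4).
    Then x = 8 + 9·1 = 17, valid modulo lcm(9, 12) = 36: x ≡ 17 (mod 36).
  Combine with x ≡ 13 (mod 20): gcd(36, 20) = 4; 13 - 17 = -4, which IS divisible by 4, so compatible.
    Write x = 17 + 36·t and substitute into x ≡ 13 (mod 20): 36·t ≡ 13 − 17 = -4 (mod 20).
    Divide the congruence (and modulus) by g = 4: 9·t ≡ -1 (mod 5).
    Reduce coefficients mod 5: 4·t ≡ 4 (mod 5).
    The inverse of 4 mod 5 is 4 (since 4·4 = 16 = 3·5 + 1), so t ≡ 4·4 = 16 ≡ 1 (mod 5).
    Then x = 17 + 36·1 = 53, valid modulo lcm(36, 20) = 180: x ≡ 53 (mod 180).
Verify: 53 mod 9 = 8, 53 mod 12 = 5, 53 mod 20 = 13.

x ≡ 53 (mod 180).


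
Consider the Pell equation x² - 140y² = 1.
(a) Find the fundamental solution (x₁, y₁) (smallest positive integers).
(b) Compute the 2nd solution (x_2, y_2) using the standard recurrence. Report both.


Step 1: Find the fundamental solution (x₁, y₁) of x² - 140y² = 1.
  Expand √140 as a continued fraction. a₀ = ⌊√140⌋ = 11; iterate m_{k+1} = d_k·a_k − m_k, d_{k+1} = (140 − m_{k+1}²)/d_k, a_{k+1} = ⌊(a₀ + m_{k+1})/d_{k+1}⌋ (starting m₀ = 0, d₀ = 1), with convergents p_k = a_k·p_{k-1} + p_{k-2}, q_k = a_k·q_{k-1} + q_{k-2} (p₋₁ = 1, q₋₁ = 0):
  k = 0: a₀ = 11; p₀/q₀ = 11/1; p₀² − 140·q₀² = 121 − 140 = -19.
  k = 1: m = 11, d = 19, a = ⌊(11 + 11)/19⌋ = 1; p/q = (1·11 + 1)/(1·1 + 0) = 12/1; p² − 140·q² = 144 − 140 = 4.
  k = 2: m = 8, d = 4, a = ⌊(11 + 8)/4⌋ = 4; p/q = (4·12 + 11)/(4·1 + 1) = 59/5; p² − 140·q² = 3481 − 3500 = -19.
  k = 3: m = 8, d = 19, a = ⌊(11 + 8)/19⌋ = 1; p/q = (1·59 + 12)/(1·5 + 1) = 71/6; p² − 140·q² = 5041 − 5040 = 1.
  The first convergent with p² − 140·q² = 1 gives the fundamental solution (x₁, y₁) = (71, 6).
Step 2: Apply the recurrence (x_{n+1}, y_{n+1}) = (x₁x_n + 140y₁y_n, x₁y_n + y₁x_n) repeatedly.
  From (x_1, y_1) = (71, 6): x_2 = 71·71 + 140·6·6 = 10081; y_2 = 71·6 + 6·71 = 852.
Step 3: Verify x_2² - 140·y_2² = 101626561 - 101626560 = 1 (should be 1). ✓

(x_1, y_1) = (71, 6); (x_2, y_2) = (10081, 852).


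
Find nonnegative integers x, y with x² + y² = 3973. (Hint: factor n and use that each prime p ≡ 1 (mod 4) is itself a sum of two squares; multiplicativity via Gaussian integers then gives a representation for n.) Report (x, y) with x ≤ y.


Step 1: Factor n = 3973 = 29 · 137.
Step 2: Check the mod-4 condition on each prime factor: 29 ≡ 1 (mod 4), exponent 1; 137 ≡ 1 (mod 4), exponent 1.
All primes ≡ 3 (mod 4) appear to even exponent (or don't appear), so by the two-squares theorem n IS expressible as a sum of two squares.
Step 3: Build a representation. Here n = 29 · 137 is a product of primes ≡ 1 (mod 4). Each prime p ≡ 1 (mod 4) is itself a sum of two squares; find a² by testing p − a² for a perfect square:
  29: 29 − 1² = 28, 29 − 2² = 25 = 5² ⇒ 29 = 2² + 5².
  137: 137 − 1² = 136, 137 − 2² = 133, 137 − 3² = 128, 137 − 4² = 121 = 11² ⇒ 137 = 4² + 11².
  Combine using the Brahmagupta–Fibonacci identity (a² + b²)(c² + d²) = (ac − bd)² + (ad + bc)² = (ac + bd)² + (ad − bc)²:
  29 · 137 = 3973: from (2² + 5²)(4² + 11²), take (2·4 − 5·11, 2·11 + 5·4) = (8 − 55, 22 + 20) = (-47, 42); dropping signs (only squares matter) gives (47, 42); check 47² + 42² = 2209 + 1764 = 3973 ✓.
Step 4: Order so x ≤ y and verify: 42² + 47² = 1764 + 2209 = 3973 = n. ✓

n = 3973 = 42² + 47² (one valid representation with x ≤ y).


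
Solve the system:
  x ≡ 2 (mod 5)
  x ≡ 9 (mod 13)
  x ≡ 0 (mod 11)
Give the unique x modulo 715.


Moduli 5, 13, 11 are pairwise coprime; by CRT there is a unique solution modulo M = 5 · 13 · 11 = 715.
Solve pairwise, accumulating the modulus:
  Start with x ≡ 2 (mod 5).
  Combine with x ≡ 9 (mod 13): since gcd(5, 13) = 1, we get a unique residue mod 65.
    Write x = 2 + 5·t and substitute into x ≡ 9 (mod 13): 5·t ≡ 9 − 2 = 7 (mod 13).
    The inverse of 5 mod 13 is 8 (since 5·8 = 40 = 3·13 + 1), so t ≡ 8·7 = 56 ≡ 4 (mod 13).
    Then x = 2 + 5·4 = 22, valid modulo lcm(5, 13) = 65: x ≡ 22 (mod 65).
  Combine with x ≡ 0 (mod 11): since gcd(65, 11) = 1, we get a unique residue mod 715.
    Write x = 22 + 65·t and substitute into x ≡ 0 (mod 11): 65·t ≡ 0 − 22 = -22 (mod 11).
    Reduce coefficients mod 11: 10·t ≡ 0 (mod 11).
    The inverse of 10 mod 11 is 10 (since 10·10 = 100 = 9·11 + 1), so t ≡ 10·0 = 0 ≡ 0 (mod 11).
    Then x = 22 + 65·0 = 22, valid modulo lcm(65, 11) = 715: x ≡ 22 (mod 715).
Verify: 22 mod 5 = 2 ✓, 22 mod 13 = 9 ✓, 22 mod 11 = 0 ✓.

x ≡ 22 (mod 715).


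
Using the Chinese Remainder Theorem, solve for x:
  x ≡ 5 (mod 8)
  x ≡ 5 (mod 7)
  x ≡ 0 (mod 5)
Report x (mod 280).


Moduli 8, 7, 5 are pairwise coprime; by CRT there is a unique solution modulo M = 8 · 7 · 5 = 280.
Solve pairwise, accumulating the modulus:
  Start with x ≡ 5 (mod 8).
  Combine with x ≡ 5 (mod 7): since gcd(8, 7) = 1, we get a unique residue mod 56.
    Write x = 5 + 8·t and substitute into x ≡ 5 (mod 7): 8·t ≡ 5 − 5 = 0 (mod 7).
    Reduce coefficients mod 7: 1·t ≡ 0 (mod 7).
    So t ≡ 0 (mod 7).
    Then x = 5 + 8·0 = 5, valid modulo lcm(8, 7) = 56: x ≡ 5 (mod 56).
  Combine with x ≡ 0 (mod 5): since gcd(56, 5) = 1, we get a unique residue mod 280.
    Write x = 5 + 56·t and substitute into x ≡ 0 (mod 5): 56·t ≡ 0 − 5 = -5 (mod 5).
    Reduce coefficients mod 5: 1·t ≡ 0 (mod 5).
    So t ≡ 0 (mod 5).
    Then x = 5 + 56·0 = 5, valid modulo lcm(56, 5) = 280: x ≡ 5 (mod 280).
Verify: 5 mod 8 = 5 ✓, 5 mod 7 = 5 ✓, 5 mod 5 = 0 ✓.

x ≡ 5 (mod 280).


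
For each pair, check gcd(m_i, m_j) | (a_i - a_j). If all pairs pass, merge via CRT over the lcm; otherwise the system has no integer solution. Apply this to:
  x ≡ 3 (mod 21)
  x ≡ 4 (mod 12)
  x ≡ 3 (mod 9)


Moduli 21, 12, 9 are not pairwise coprime, so CRT works modulo lcm(m_i) when all pairwise compatibility conditions hold.
Pairwise compatibility: gcd(m_i, m_j) must divide a_i - a_j for every pair.
Merge one congruence at a time:
  Start: x ≡ 3 (mod 21).
  Combine with x ≡ 4 (mod 12): gcd(21, 12) = 3, and 4 - 3 = 1 is NOT divisible by 3.
    ⇒ system is inconsistent (no integer solution).

No solution (the system is inconsistent).


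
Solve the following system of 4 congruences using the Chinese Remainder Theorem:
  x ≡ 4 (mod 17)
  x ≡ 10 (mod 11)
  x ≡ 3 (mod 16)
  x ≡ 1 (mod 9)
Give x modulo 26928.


Product of moduli M = 17 · 11 · 16 · 9 = 26928.
Merge one congruence at a time:
  Start: x ≡ 4 (mod 17).
  Combine with x ≡ 10 (mod 11); new modulus lcm = 187.
    Write x = 4 + 17·t and substitute into x ≡ 10 (mod 11): 17·t ≡ 10 − 4 = 6 (mod 11).
    Reduce coefficients mod 11: 6·t ≡ 6 (mod 11).
    The inverse of 6 mod 11 is 2 (since 6·2 = 12 = 1·11 + 1), so t ≡ 2·6 = 12 ≡ 1 (mod 11).
    Then x = 4 + 17·1 = 21, valid modulo lcm(17, 11) = 187: x ≡ 21 (mod 187).
  Combine with x ≡ 3 (mod 16); new modulus lcm = 2992.
    Write x = 21 + 187·t and substitute into x ≡ 3 (mod 16): 187·t ≡ 3 − 21 = -18 (mod 16).
    Reduce coefficients mod 16: 11·t ≡ 14 (mod 16).
    The inverse of 11 mod 16 is 3 (since 11·3 = 33 = 2·16 + 1), so t ≡ 3·14 = 42 ≡ 10 (mod 16).
    Then x = 21 + 187·10 = 1891, valid modulo lcm(187, 16) = 2992: x ≡ 1891 (mod 2992).
  Combine with x ≡ 1 (mod 9); new modulus lcm = 26928.
    Write x = 1891 + 2992·t and substitute into x ≡ 1 (mod 9): 2992·t ≡ 1 − 1891 = -1890 (mod 9).
    Reduce coefficients mod 9: 4·t ≡ 0 (mod 9).
    The inverse of 4 mod 9 is 7 (since 4·7 = 28 = 3·9 + 1), so t ≡ 7·0 = 0 ≡ 0 (mod 9).
    Then x = 1891 + 2992·0 = 1891, valid modulo lcm(2992, 9) = 26928: x ≡ 1891 (mod 26928).
Verify against each original: 1891 mod 17 = 4, 1891 mod 11 = 10, 1891 mod 16 = 3, 1891 mod 9 = 1.

x ≡ 1891 (mod 26928).


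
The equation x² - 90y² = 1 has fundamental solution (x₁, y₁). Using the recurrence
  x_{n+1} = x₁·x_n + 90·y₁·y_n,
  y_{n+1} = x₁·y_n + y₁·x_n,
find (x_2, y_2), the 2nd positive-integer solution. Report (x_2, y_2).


Step 1: Find the fundamental solution (x₁, y₁) of x² - 90y² = 1.
  Expand √90 as a continued fraction. a₀ = ⌊√90⌋ = 9; iterate m_{k+1} = d_k·a_k − m_k, d_{k+1} = (90 − m_{k+1}²)/d_k, a_{k+1} = ⌊(a₀ + m_{k+1})/d_{k+1}⌋ (starting m₀ = 0, d₀ = 1), with convergents p_k = a_k·p_{k-1} + p_{k-2}, q_k = a_k·q_{k-1} + q_{k-2} (p₋₁ = 1, q₋₁ = 0):
  k = 0: a₀ = 9; p₀/q₀ = 9/1; p₀² − 90·q₀² = 81 − 90 = -9.
  k = 1: m = 9, d = 9, a = ⌊(9 + 9)/9⌋ = 2; p/q = (2·9 + 1)/(2·1 + 0) = 19/2; p² − 90·q² = 361 − 360 = 1.
  The first convergent with p² − 90·q² = 1 gives the fundamental solution (x₁, y₁) = (19, 2).
Step 2: Apply the recurrence (x_{n+1}, y_{n+1}) = (x₁x_n + 90y₁y_n, x₁y_n + y₁x_n) repeatedly.
  From (x_1, y_1) = (19, 2): x_2 = 19·19 + 90·2·2 = 721; y_2 = 19·2 + 2·19 = 76.
Step 3: Verify x_2² - 90·y_2² = 519841 - 519840 = 1 (should be 1). ✓

(x_1, y_1) = (19, 2); (x_2, y_2) = (721, 76).


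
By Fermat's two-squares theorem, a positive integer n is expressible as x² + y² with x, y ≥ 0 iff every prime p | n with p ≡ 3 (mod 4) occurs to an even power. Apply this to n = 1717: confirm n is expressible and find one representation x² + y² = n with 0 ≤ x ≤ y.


Step 1: Factor n = 1717 = 17 · 101.
Step 2: Check the mod-4 condition on each prime factor: 17 ≡ 1 (mod 4), exponent 1; 101 ≡ 1 (mod 4), exponent 1.
All primes ≡ 3 (mod 4) appear to even exponent (or don't appear), so by the two-squares theorem n IS expressible as a sum of two squares.
Step 3: Build a representation. Here n = 17 · 101 is a product of primes ≡ 1 (mod 4). Each prime p ≡ 1 (mod 4) is itself a sum of two squares; find a² by testing p − a² for a perfect square:
  17: 17 − 1² = 16 = 4² ⇒ 17 = 1² + 4².
  101: 101 − 1² = 100 = 10² ⇒ 101 = 1² + 10².
  Combine using the Brahmagupta–Fibonacci identity (a² + b²)(c² + d²) = (ac − bd)² + (ad + bc)² = (ac + bd)² + (ad − bc)²:
  17 · 101 = 1717: from (1² + 4²)(1² + 10²), take (1·1 − 4·10, 1·10 + 4·1) = (1 − 40, 10 + 4) = (-39, 14); dropping signs (only squares matter) gives (39, 14); check 39² + 14² = 1521 + 196 = 1717 ✓.
Step 4: Order so x ≤ y and verify: 14² + 39² = 196 + 1521 = 1717 = n. ✓

n = 1717 = 14² + 39² (one valid representation with x ≤ y).


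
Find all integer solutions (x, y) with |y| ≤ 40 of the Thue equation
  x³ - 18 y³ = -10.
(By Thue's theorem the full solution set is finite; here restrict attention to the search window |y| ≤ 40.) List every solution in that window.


The equation is x³ - 18y³ = -10. For fixed y, x³ = 18·y³ − 10, so a solution requires the RHS to be a perfect cube.
Strategy: iterate y from -40 to 40, compute RHS = 18·y³ − 10, and check whether it is a (positive or negative) perfect cube.
Check small values of y:
  y = 0: RHS = -10 is not a perfect cube.
  y = 1: RHS = 8 = (2)³ ⇒ x = 2 works.
  y = -1: RHS = -28 is not a perfect cube.
  y = 2: RHS = 134 is not a perfect cube.
  y = -2: RHS = -154 is not a perfect cube.
  y = 3: RHS = 476 is not a perfect cube.
  y = -3: RHS = -496 is not a perfect cube.
Continuing the search up to |y| = 40 finds no further solutions beyond those listed.
Collected solutions: (2, 1).

Solutions (with |y| ≤ 40): (2, 1).


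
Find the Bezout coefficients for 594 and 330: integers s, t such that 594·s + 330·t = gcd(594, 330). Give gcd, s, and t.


Euclidean algorithm on (594, 330) — divide until remainder is 0:
  594 = 1 · 330 + 264
  330 = 1 · 264 + 66
  264 = 4 · 66 + 0
gcd(594, 330) = 66.
Track Bezout coefficients alongside the remainders: start with r₀ = 594 = a·1 + b·0 (s = 1, t = 0) and r₁ = 330 = a·0 + b·1 (s = 0, t = 1); each new remainder r_{k+1} = r_{k-1} − q_k·r_k inherits s_{k+1} = s_{k-1} − q_k·s_k, t_{k+1} = t_{k-1} − q_k·t_k, so r_k = a·s_k + b·t_k at every step:
  q = 1: r = 264, s = 1 − 1·0 = 1, t = 0 − 1·1 = -1  (check: 594·1 + 330·(-1) = 264)
  q = 1: r = 66, s = 0 − 1·1 = -1, t = 1 − 1·(-1) = 2  (check: 594·(-1) + 330·2 = 66)
The row with r = 66 (the gcd) gives the Bezout coefficients s = -1, t = 2.
Result: 594 · (-1) + 330 · (2) = 66.

gcd(594, 330) = 66; s = -1, t = 2 (check: 594·(-1) + 330·2 = 66).


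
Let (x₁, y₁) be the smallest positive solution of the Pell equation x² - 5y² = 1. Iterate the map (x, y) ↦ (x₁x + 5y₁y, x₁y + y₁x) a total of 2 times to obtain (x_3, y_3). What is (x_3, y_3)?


Step 1: Find the fundamental solution (x₁, y₁) of x² - 5y² = 1.
  Expand √5 as a continued fraction. a₀ = ⌊√5⌋ = 2; iterate m_{k+1} = d_k·a_k − m_k, d_{k+1} = (5 − m_{k+1}²)/d_k, a_{k+1} = ⌊(a₀ + m_{k+1})/d_{k+1}⌋ (starting m₀ = 0, d₀ = 1), with convergents p_k = a_k·p_{k-1} + p_{k-2}, q_k = a_k·q_{k-1} + q_{k-2} (p₋₁ = 1, q₋₁ = 0):
  k = 0: a₀ = 2; p₀/q₀ = 2/1; p₀² − 5·q₀² = 4 − 5 = -1.
  k = 1: m = 2, d = 1, a = ⌊(2 + 2)/1⌋ = 4; p/q = (4·2 + 1)/(4·1 + 0) = 9/4; p² − 5·q² = 81 − 80 = 1.
  The first convergent with p² − 5·q² = 1 gives the fundamental solution (x₁, y₁) = (9, 4).
Step 2: Apply the recurrence (x_{n+1}, y_{n+1}) = (x₁x_n + 5y₁y_n, x₁y_n + y₁x_n) repeatedly.
  From (x_1, y_1) = (9, 4): x_2 = 9·9 + 5·4·4 = 161; y_2 = 9·4 + 4·9 = 72.
  From (x_2, y_2) = (161, 72): x_3 = 9·161 + 5·4·72 = 2889; y_3 = 9·72 + 4·161 = 1292.
Step 3: Verify x_3² - 5·y_3² = 8346321 - 8346320 = 1 (should be 1). ✓

(x_1, y_1) = (9, 4); (x_3, y_3) = (2889, 1292).


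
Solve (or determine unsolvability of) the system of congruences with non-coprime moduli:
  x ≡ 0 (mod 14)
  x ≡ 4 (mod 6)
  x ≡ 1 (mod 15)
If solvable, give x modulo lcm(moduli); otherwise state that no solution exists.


Moduli 14, 6, 15 are not pairwise coprime, so CRT works modulo lcm(m_i) when all pairwise compatibility conditions hold.
Pairwise compatibility: gcd(m_i, m_j) must divide a_i - a_j for every pair.
Merge one congruence at a time:
  Start: x ≡ 0 (mod 14).
  Combine with x ≡ 4 (mod 6): gcd(14, 6) = 2; 4 - 0 = 4, which IS divisible by 2, so compatible.
    Write x = 0 + 14·t and substitute into x ≡ 4 (mod 6): 14·t ≡ 4 − 0 = 4 (mod 6).
    Divide the congruence (and modulus) by g = 2: 7·t ≡ 2 (mod 3).
    Reduce coefficients mod 3: 1·t ≡ 2 (mod 3).
    So t ≡ 2 (mod 3).
    Then x = 0 + 14·2 = 28, valid modulo lcm(14, 6) = 42: x ≡ 28 (mod 42).
  Combine with x ≡ 1 (mod 15): gcd(42, 15) = 3; 1 - 28 = -27, which IS divisible by 3, so compatible.
    Write x = 28 + 42·t and substitute into x ≡ 1 (mod 15): 42·t ≡ 1 − 28 = -27 (mod 15).
    Divide the congruence (and modulus) by g = 3: 14·t ≡ -9 (mod 5).
    Reduce coefficients mod 5: 4·t ≡ 1 (mod 5).
    The inverse of 4 mod 5 is 4 (since 4·4 = 16 = 3·5 + 1), so t ≡ 4·1 = 4 ≡ 4 (mod 5).
    Then x = 28 + 42·4 = 196, valid modulo lcm(42, 15) = 210: x ≡ 196 (mod 210).
Verify: 196 mod 14 = 0, 196 mod 6 = 4, 196 mod 15 = 1.

x ≡ 196 (mod 210).


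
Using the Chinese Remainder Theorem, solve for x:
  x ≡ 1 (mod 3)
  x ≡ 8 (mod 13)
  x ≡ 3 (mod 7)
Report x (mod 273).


Moduli 3, 13, 7 are pairwise coprime; by CRT there is a unique solution modulo M = 3 · 13 · 7 = 273.
Solve pairwise, accumulating the modulus:
  Start with x ≡ 1 (mod 3).
  Combine with x ≡ 8 (mod 13): since gcd(3, 13) = 1, we get a unique residue mod 39.
    Write x = 1 + 3·t and substitute into x ≡ 8 (mod 13): 3·t ≡ 8 − 1 = 7 (mod 13).
    The inverse of 3 mod 13 is 9 (since 3·9 = 27 = 2·13 + 1), so t ≡ 9·7 = 63 ≡ 11 (mod 13).
    Then x = 1 + 3·11 = 34, valid modulo lcm(3, 13) = 39: x ≡ 34 (mod 39).
  Combine with x ≡ 3 (mod 7): since gcd(39, 7) = 1, we get a unique residue mod 273.
    Write x = 34 + 39·t and substitute into x ≡ 3 (mod 7): 39·t ≡ 3 − 34 = -31 (mod 7).
    Reduce coefficients mod 7: 4·t ≡ 4 (mod 7).
    The inverse of 4 mod 7 is 2 (since 4·2 = 8 = 1·7 + 1), so t ≡ 2·4 = 8 ≡ 1 (mod 7).
    Then x = 34 + 39·1 = 73, valid modulo lcm(39, 7) = 273: x ≡ 73 (mod 273).
Verify: 73 mod 3 = 1 ✓, 73 mod 13 = 8 ✓, 73 mod 7 = 3 ✓.

x ≡ 73 (mod 273).


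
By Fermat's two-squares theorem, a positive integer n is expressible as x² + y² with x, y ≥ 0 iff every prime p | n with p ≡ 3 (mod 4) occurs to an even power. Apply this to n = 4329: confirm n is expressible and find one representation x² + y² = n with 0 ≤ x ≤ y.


Step 1: Factor n = 4329 = 3^2 · 13 · 37.
Step 2: Check the mod-4 condition on each prime factor: 3 ≡ 3 (mod 4), exponent 2 (must be even); 13 ≡ 1 (mod 4), exponent 1; 37 ≡ 1 (mod 4), exponent 1.
All primes ≡ 3 (mod 4) appear to even exponent (or don't appear), so by the two-squares theorem n IS expressible as a sum of two squares.
Step 3: Build a representation. Group n = k² · m with k = 3 and m = 13 · 37 = 481 (a product of primes ≡ 1 (mod 4)); a representation of m scales to one of n via (k·x)² + (k·y)² = k²(x² + y²). Each prime p ≡ 1 (mod 4) is itself a sum of two squares; find a² by testing p − a² for a perfect square:
  13: 13 − 1² = 12, 13 − 2² = 9 = 3² ⇒ 13 = 2² + 3².
  37: 37 − 1² = 36 = 6² ⇒ 37 = 1² + 6².
  Combine using the Brahmagupta–Fibonacci identity (a² + b²)(c² + d²) = (ac − bd)² + (ad + bc)² = (ac + bd)² + (ad − bc)²:
  13 · 37 = 481: from (2² + 3²)(1² + 6²), take (2·1 − 3·6, 2·6 + 3·1) = (2 − 18, 12 + 3) = (-16, 15); dropping signs (only squares matter) gives (16, 15); check 16² + 15² = 256 + 225 = 481 ✓.
  Scale by k = 3: (3·16, 3·15) = (48, 45).
Step 4: Order so x ≤ y and verify: 45² + 48² = 2025 + 2304 = 4329 = n. ✓

n = 4329 = 45² + 48² (one valid representation with x ≤ y).


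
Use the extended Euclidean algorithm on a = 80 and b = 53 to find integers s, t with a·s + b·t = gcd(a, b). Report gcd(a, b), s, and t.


Euclidean algorithm on (80, 53) — divide until remainder is 0:
  80 = 1 · 53 + 27
  53 = 1 · 27 + 26
  27 = 1 · 26 + 1
  26 = 26 · 1 + 0
gcd(80, 53) = 1.
Track Bezout coefficients alongside the remainders: start with r₀ = 80 = a·1 + b·0 (s = 1, t = 0) and r₁ = 53 = a·0 + b·1 (s = 0, t = 1); each new remainder r_{k+1} = r_{k-1} − q_k·r_k inherits s_{k+1} = s_{k-1} − q_k·s_k, t_{k+1} = t_{k-1} − q_k·t_k, so r_k = a·s_k + b·t_k at every step:
  q = 1: r = 27, s = 1 − 1·0 = 1, t = 0 − 1·1 = -1  (check: 80·1 + 53·(-1) = 27)
  q = 1: r = 26, s = 0 − 1·1 = -1, t = 1 − 1·(-1) = 2  (check: 80·(-1) + 53·2 = 26)
  q = 1: r = 1, s = 1 − 1·(-1) = 2, t = -1 − 1·2 = -3  (check: 80·2 + 53·(-3) = 1)
The row with r = 1 (the gcd) gives the Bezout coefficients s = 2, t = -3.
Result: 80 · (2) + 53 · (-3) = 1.

gcd(80, 53) = 1; s = 2, t = -3 (check: 80·2 + 53·(-3) = 1).


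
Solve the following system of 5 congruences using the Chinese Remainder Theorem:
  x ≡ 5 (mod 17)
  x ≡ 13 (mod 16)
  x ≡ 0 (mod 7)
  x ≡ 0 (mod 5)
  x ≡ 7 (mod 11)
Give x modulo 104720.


Product of moduli M = 17 · 16 · 7 · 5 · 11 = 104720.
Merge one congruence at a time:
  Start: x ≡ 5 (mod 17).
  Combine with x ≡ 13 (mod 16); new modulus lcm = 272.
    Write x = 5 + 17·t and substitute into x ≡ 13 (mod 16): 17·t ≡ 13 − 5 = 8 (mod 16).
    Reduce coefficients mod 16: 1·t ≡ 8 (mod 16).
    So t ≡ 8 (mod 16).
    Then x = 5 + 17·8 = 141, valid modulo lcm(17, 16) = 272: x ≡ 141 (mod 272).
  Combine with x ≡ 0 (mod 7); new modulus lcm = 1904.
    Write x = 141 + 272·t and substitute into x ≡ 0 (mod 7): 272·t ≡ 0 − 141 = -141 (mod 7).
    Reduce coefficients mod 7: 6·t ≡ 6 (mod 7).
    The inverse of 6 mod 7 is 6 (since 6·6 = 36 = 5·7 + 1), so t ≡ 6·6 = 36 ≡ 1 (mod 7).
    Then x = 141 + 272·1 = 413, valid modulo lcm(272, 7) = 1904: x ≡ 413 (mod 1904).
  Combine with x ≡ 0 (mod 5); new modulus lcm = 9520.
    Write x = 413 + 1904·t and substitute into x ≡ 0 (mod 5): 1904·t ≡ 0 − 413 = -413 (mod 5).
    Reduce coefficients mod 5: 4·t ≡ 2 (mod 5).
    The inverse of 4 mod 5 is 4 (since 4·4 = 16 = 3·5 + 1), so t ≡ 4·2 = 8 ≡ 3 (mod 5).
    Then x = 413 + 1904·3 = 6125, valid modulo lcm(1904, 5) = 9520: x ≡ 6125 (mod 9520).
  Combine with x ≡ 7 (mod 11); new modulus lcm = 104720.
    Write x = 6125 + 9520·t and substitute into x ≡ 7 (mod 11): 9520·t ≡ 7 − 6125 = -6118 (mod 11).
    Reduce coefficients mod 11: 5·t ≡ 9 (mod 11).
    The inverse of 5 mod 11 is 9 (since 5·9 = 45 = 4·11 + 1), so t ≡ 9·9 = 81 ≡ 4 (mod 11).
    Then x = 6125 + 9520·4 = 44205, valid modulo lcm(9520, 11) = 104720: x ≡ 44205 (mod 104720).
Verify against each original: 44205 mod 17 = 5, 44205 mod 16 = 13, 44205 mod 7 = 0, 44205 mod 5 = 0, 44205 mod 11 = 7.

x ≡ 44205 (mod 104720).


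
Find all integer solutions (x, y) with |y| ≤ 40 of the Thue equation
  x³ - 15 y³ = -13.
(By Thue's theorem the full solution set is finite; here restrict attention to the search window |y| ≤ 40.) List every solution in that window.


The equation is x³ - 15y³ = -13. For fixed y, x³ = 15·y³ − 13, so a solution requires the RHS to be a perfect cube.
Strategy: iterate y from -40 to 40, compute RHS = 15·y³ − 13, and check whether it is a (positive or negative) perfect cube.
Check small values of y:
  y = 0: RHS = -13 is not a perfect cube.
  y = 1: RHS = 2 is not a perfect cube.
  y = -1: RHS = -28 is not a perfect cube.
  y = 2: RHS = 107 is not a perfect cube.
  y = -2: RHS = -133 is not a perfect cube.
  y = 3: RHS = 392 is not a perfect cube.
  y = -3: RHS = -418 is not a perfect cube.
Continuing the search up to |y| = 40 finds no solutions either.
No (x, y) in the scanned range satisfies the equation.

No integer solutions with |y| ≤ 40.


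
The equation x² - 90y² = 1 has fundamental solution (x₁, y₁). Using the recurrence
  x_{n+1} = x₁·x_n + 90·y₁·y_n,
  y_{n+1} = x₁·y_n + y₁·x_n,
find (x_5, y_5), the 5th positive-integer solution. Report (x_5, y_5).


Step 1: Find the fundamental solution (x₁, y₁) of x² - 90y² = 1.
  Expand √90 as a continued fraction. a₀ = ⌊√90⌋ = 9; iterate m_{k+1} = d_k·a_k − m_k, d_{k+1} = (90 − m_{k+1}²)/d_k, a_{k+1} = ⌊(a₀ + m_{k+1})/d_{k+1}⌋ (starting m₀ = 0, d₀ = 1), with convergents p_k = a_k·p_{k-1} + p_{k-2}, q_k = a_k·q_{k-1} + q_{k-2} (p₋₁ = 1, q₋₁ = 0):
  k = 0: a₀ = 9; p₀/q₀ = 9/1; p₀² − 90·q₀² = 81 − 90 = -9.
  k = 1: m = 9, d = 9, a = ⌊(9 + 9)/9⌋ = 2; p/q = (2·9 + 1)/(2·1 + 0) = 19/2; p² − 90·q² = 361 − 360 = 1.
  The first convergent with p² − 90·q² = 1 gives the fundamental solution (x₁, y₁) = (19, 2).
Step 2: Apply the recurrence (x_{n+1}, y_{n+1}) = (x₁x_n + 90y₁y_n, x₁y_n + y₁x_n) repeatedly.
  From (x_1, y_1) = (19, 2): x_2 = 19·19 + 90·2·2 = 721; y_2 = 19·2 + 2·19 = 76.
  From (x_2, y_2) = (721, 76): x_3 = 19·721 + 90·2·76 = 27379; y_3 = 19·76 + 2·721 = 2886.
  From (x_3, y_3) = (27379, 2886): x_4 = 19·27379 + 90·2·2886 = 1039681; y_4 = 19·2886 + 2·27379 = 109592.
  From (x_4, y_4) = (1039681, 109592): x_5 = 19·1039681 + 90·2·109592 = 39480499; y_5 = 19·109592 + 2·1039681 = 4161610.
Step 3: Verify x_5² - 90·y_5² = 1558709801289001 - 1558709801289000 = 1 (should be 1). ✓

(x_1, y_1) = (19, 2); (x_5, y_5) = (39480499, 4161610).


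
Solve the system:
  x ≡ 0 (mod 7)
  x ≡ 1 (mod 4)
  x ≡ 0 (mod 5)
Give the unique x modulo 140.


Moduli 7, 4, 5 are pairwise coprime; by CRT there is a unique solution modulo M = 7 · 4 · 5 = 140.
Solve pairwise, accumulating the modulus:
  Start with x ≡ 0 (mod 7).
  Combine with x ≡ 1 (mod 4): since gcd(7, 4) = 1, we get a unique residue mod 28.
    Write x = 0 + 7·t and substitute into x ≡ 1 (mod 4): 7·t ≡ 1 − 0 = 1 (mod 4).
    Reduce coefficients mod 4: 3·t ≡ 1 (mod 4).
    The inverse of 3 mod 4 is 3 (since 3·3 = 9 = 2·4 + 1), so t ≡ 3·1 = 3 ≡ 3 (mod 4).
    Then x = 0 + 7·3 = 21, valid modulo lcm(7, 4) = 28: x ≡ 21 (mod 28).
  Combine with x ≡ 0 (mod 5): since gcd(28, 5) = 1, we get a unique residue mod 140.
    Write x = 21 + 28·t and substitute into x ≡ 0 (mod 5): 28·t ≡ 0 − 21 = -21 (mod 5).
    Reduce coefficients mod 5: 3·t ≡ 4 (mod 5).
    The inverse of 3 mod 5 is 2 (since 3·2 = 6 = 1·5 + 1), so t ≡ 2·4 = 8 ≡ 3 (mod 5).
    Then x = 21 + 28·3 = 105, valid modulo lcm(28, 5) = 140: x ≡ 105 (mod 140).
Verify: 105 mod 7 = 0 ✓, 105 mod 4 = 1 ✓, 105 mod 5 = 0 ✓.

x ≡ 105 (mod 140).


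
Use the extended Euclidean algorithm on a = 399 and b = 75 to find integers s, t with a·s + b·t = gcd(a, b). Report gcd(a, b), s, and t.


Euclidean algorithm on (399, 75) — divide until remainder is 0:
  399 = 5 · 75 + 24
  75 = 3 · 24 + 3
  24 = 8 · 3 + 0
gcd(399, 75) = 3.
Track Bezout coefficients alongside the remainders: start with r₀ = 399 = a·1 + b·0 (s = 1, t = 0) and r₁ = 75 = a·0 + b·1 (s = 0, t = 1); each new remainder r_{k+1} = r_{k-1} − q_k·r_k inherits s_{k+1} = s_{k-1} − q_k·s_k, t_{k+1} = t_{k-1} − q_k·t_k, so r_k = a·s_k + b·t_k at every step:
  q = 5: r = 24, s = 1 − 5·0 = 1, t = 0 − 5·1 = -5  (check: 399·1 + 75·(-5) = 24)
  q = 3: r = 3, s = 0 − 3·1 = -3, t = 1 − 3·(-5) = 16  (check: 399·(-3) + 75·16 = 3)
The row with r = 3 (the gcd) gives the Bezout coefficients s = -3, t = 16.
Result: 399 · (-3) + 75 · (16) = 3.

gcd(399, 75) = 3; s = -3, t = 16 (check: 399·(-3) + 75·16 = 3).


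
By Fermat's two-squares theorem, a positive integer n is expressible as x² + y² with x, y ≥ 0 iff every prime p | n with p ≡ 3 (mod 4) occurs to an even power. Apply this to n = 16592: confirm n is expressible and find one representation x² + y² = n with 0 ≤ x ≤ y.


Step 1: Factor n = 16592 = 2^4 · 17 · 61.
Step 2: Check the mod-4 condition on each prime factor: 2 = 2 (special); 17 ≡ 1 (mod 4), exponent 1; 61 ≡ 1 (mod 4), exponent 1.
All primes ≡ 3 (mod 4) appear to even exponent (or don't appear), so by the two-squares theorem n IS expressible as a sum of two squares.
Step 3: Build a representation. Group n = k² · m with k = 4 and m = 17 · 61 = 1037 (a product of primes ≡ 1 (mod 4)); a representation of m scales to one of n via (k·x)² + (k·y)² = k²(x² + y²). Each prime p ≡ 1 (mod 4) is itself a sum of two squares; find a² by testing p − a² for a perfect square:
  17: 17 − 1² = 16 = 4² ⇒ 17 = 1² + 4².
  61: 61 − 1² = 60, 61 − 2² = 57, 61 − 3² = 52, 61 − 4² = 45, 61 − 5² = 36 = 6² ⇒ 61 = 5² + 6².
  Combine using the Brahmagupta–Fibonacci identity (a² + b²)(c² + d²) = (ac − bd)² + (ad + bc)² = (ac + bd)² + (ad − bc)²:
  17 · 61 = 1037: from (1² + 4²)(5² + 6²), take (1·5 − 4·6, 1·6 + 4·5) = (5 − 24, 6 + 20) = (-19, 26); dropping signs (only squares matter) gives (19, 26); check 19² + 26² = 361 + 676 = 1037 ✓.
  Scale by k = 4: (4·19, 4·26) = (76, 104).
Step 4: Order so x ≤ y and verify: 76² + 104² = 5776 + 10816 = 16592 = n. ✓

n = 16592 = 76² + 104² (one valid representation with x ≤ y).


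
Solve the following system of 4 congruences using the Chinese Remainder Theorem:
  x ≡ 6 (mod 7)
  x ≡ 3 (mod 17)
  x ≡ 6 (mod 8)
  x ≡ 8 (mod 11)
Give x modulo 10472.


Product of moduli M = 7 · 17 · 8 · 11 = 10472.
Merge one congruence at a time:
  Start: x ≡ 6 (mod 7).
  Combine with x ≡ 3 (mod 17); new modulus lcm = 119.
    Write x = 6 + 7·t and substitute into x ≡ 3 (mod 17): 7·t ≡ 3 − 6 = -3 (mod 17).
    Reduce coefficients mod 17: 7·t ≡ 14 (mod 17).
    The inverse of 7 mod 17 is 5 (since 7·5 = 35 = 2·17 + 1), so t ≡ 5·14 = 70 ≡ 2 (mod 17).
    Then x = 6 + 7·2 = 20, valid modulo lcm(7, 17) = 119: x ≡ 20 (mod 119).
  Combine with x ≡ 6 (mod 8); new modulus lcm = 952.
    Write x = 20 + 119·t and substitute into x ≡ 6 (mod 8): 119·t ≡ 6 − 20 = -14 (mod 8).
    Reduce coefficients mod 8: 7·t ≡ 2 (mod 8).
    The inverse of 7 mod 8 is 7 (since 7·7 = 49 = 6·8 + 1), so t ≡ 7·2 = 14 ≡ 6 (mod 8).
    Then x = 20 + 119·6 = 734, valid modulo lcm(119, 8) = 952: x ≡ 734 (mod 952).
  Combine with x ≡ 8 (mod 11); new modulus lcm = 10472.
    Write x = 734 + 952·t and substitute into x ≡ 8 (mod 11): 952·t ≡ 8 − 734 = -726 (mod 11).
    Reduce coefficients mod 11: 6·t ≡ 0 (mod 11).
    The inverse of 6 mod 11 is 2 (since 6·2 = 12 = 1·11 + 1), so t ≡ 2·0 = 0 ≡ 0 (mod 11).
    Then x = 734 + 952·0 = 734, valid modulo lcm(952, 11) = 10472: x ≡ 734 (mod 10472).
Verify against each original: 734 mod 7 = 6, 734 mod 17 = 3, 734 mod 8 = 6, 734 mod 11 = 8.

x ≡ 734 (mod 10472).


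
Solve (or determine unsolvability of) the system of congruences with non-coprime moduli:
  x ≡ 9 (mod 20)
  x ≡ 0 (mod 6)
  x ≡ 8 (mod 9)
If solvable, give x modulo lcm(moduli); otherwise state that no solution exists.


Moduli 20, 6, 9 are not pairwise coprime, so CRT works modulo lcm(m_i) when all pairwise compatibility conditions hold.
Pairwise compatibility: gcd(m_i, m_j) must divide a_i - a_j for every pair.
Merge one congruence at a time:
  Start: x ≡ 9 (mod 20).
  Combine with x ≡ 0 (mod 6): gcd(20, 6) = 2, and 0 - 9 = -9 is NOT divisible by 2.
    ⇒ system is inconsistent (no integer solution).

No solution (the system is inconsistent).


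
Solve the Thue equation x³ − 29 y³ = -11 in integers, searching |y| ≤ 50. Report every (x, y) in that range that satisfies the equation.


The equation is x³ - 29y³ = -11. For fixed y, x³ = 29·y³ − 11, so a solution requires the RHS to be a perfect cube.
Strategy: iterate y from -50 to 50, compute RHS = 29·y³ − 11, and check whether it is a (positive or negative) perfect cube.
Check small values of y:
  y = 0: RHS = -11 is not a perfect cube.
  y = 1: RHS = 18 is not a perfect cube.
  y = -1: RHS = -40 is not a perfect cube.
  y = 2: RHS = 221 is not a perfect cube.
  y = -2: RHS = -243 is not a perfect cube.
  y = 3: RHS = 772 is not a perfect cube.
  y = -3: RHS = -794 is not a perfect cube.
Continuing the search up to |y| = 50 finds no solutions either.
No (x, y) in the scanned range satisfies the equation.

No integer solutions with |y| ≤ 50.


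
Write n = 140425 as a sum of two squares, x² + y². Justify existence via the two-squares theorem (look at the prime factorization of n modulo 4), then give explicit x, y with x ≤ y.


Step 1: Factor n = 140425 = 5^2 · 41 · 137.
Step 2: Check the mod-4 condition on each prime factor: 5 ≡ 1 (mod 4), exponent 2; 41 ≡ 1 (mod 4), exponent 1; 137 ≡ 1 (mod 4), exponent 1.
All primes ≡ 3 (mod 4) appear to even exponent (or don't appear), so by the two-squares theorem n IS expressible as a sum of two squares.
Step 3: Build a representation. Group n = k² · m with k = 5 and m = 41 · 137 = 5617 (a product of primes ≡ 1 (mod 4)); a representation of m scales to one of n via (k·x)² + (k·y)² = k²(x² + y²). Each prime p ≡ 1 (mod 4) is itself a sum of two squares; find a² by testing p − a² for a perfect square:
  41: 41 − 1² = 40, 41 − 2² = 37, 41 − 3² = 32, 41 − 4² = 25 = 5² ⇒ 41 = 4² + 5².
  137: 137 − 1² = 136, 137 − 2² = 133, 137 − 3² = 128, 137 − 4² = 121 = 11² ⇒ 137 = 4² + 11².
  Combine using the Brahmagupta–Fibonacci identity (a² + b²)(c² + d²) = (ac − bd)² + (ad + bc)² = (ac + bd)² + (ad − bc)²:
  41 · 137 = 5617: from (4² + 5²)(4² + 11²), take (4·4 − 5·11, 4·11 + 5·4) = (16 − 55, 44 + 20) = (-39, 64); dropping signs (only squares matter) gives (39, 64); check 39² + 64² = 1521 + 4096 = 5617 ✓.
  Scale by k = 5: (5·39, 5·64) = (195, 320).
Step 4: Order so x ≤ y and verify: 195² + 320² = 38025 + 102400 = 140425 = n. ✓

n = 140425 = 195² + 320² (one valid representation with x ≤ y).


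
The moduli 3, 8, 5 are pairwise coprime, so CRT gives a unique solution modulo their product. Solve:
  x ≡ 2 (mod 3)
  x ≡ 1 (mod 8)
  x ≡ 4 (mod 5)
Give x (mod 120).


Moduli 3, 8, 5 are pairwise coprime; by CRT there is a unique solution modulo M = 3 · 8 · 5 = 120.
Solve pairwise, accumulating the modulus:
  Start with x ≡ 2 (mod 3).
  Combine with x ≡ 1 (mod 8): since gcd(3, 8) = 1, we get a unique residue mod 24.
    Write x = 2 + 3·t and substitute into x ≡ 1 (mod 8): 3·t ≡ 1 − 2 = -1 (mod 8).
    Reduce coefficients mod 8: 3·t ≡ 7 (mod 8).
    The inverse of 3 mod 8 is 3 (since 3·3 = 9 = 1·8 + 1), so t ≡ 3·7 = 21 ≡ 5 (mod 8).
    Then x = 2 + 3·5 = 17, valid modulo lcm(3, 8) = 24: x ≡ 17 (mod 24).
  Combine with x ≡ 4 (mod 5): since gcd(24, 5) = 1, we get a unique residue mod 120.
    Write x = 17 + 24·t and substitute into x ≡ 4 (mod 5): 24·t ≡ 4 − 17 = -13 (mod 5).
    Reduce coefficients mod 5: 4·t ≡ 2 (mod 5).
    The inverse of 4 mod 5 is 4 (since 4·4 = 16 = 3·5 + 1), so t ≡ 4·2 = 8 ≡ 3 (mod 5).
    Then x = 17 + 24·3 = 89, valid modulo lcm(24, 5) = 120: x ≡ 89 (mod 120).
Verify: 89 mod 3 = 2 ✓, 89 mod 8 = 1 ✓, 89 mod 5 = 4 ✓.

x ≡ 89 (mod 120).


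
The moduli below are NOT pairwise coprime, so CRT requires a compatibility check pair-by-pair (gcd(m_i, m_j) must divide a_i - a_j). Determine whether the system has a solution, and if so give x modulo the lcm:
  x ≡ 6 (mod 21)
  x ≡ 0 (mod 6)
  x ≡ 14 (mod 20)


Moduli 21, 6, 20 are not pairwise coprime, so CRT works modulo lcm(m_i) when all pairwise compatibility conditions hold.
Pairwise compatibility: gcd(m_i, m_j) must divide a_i - a_j for every pair.
Merge one congruence at a time:
  Start: x ≡ 6 (mod 21).
  Combine with x ≡ 0 (mod 6): gcd(21, 6) = 3; 0 - 6 = -6, which IS divisible by 3, so compatible.
    Write x = 6 + 21·t and substitute into x ≡ 0 (mod 6): 21·t ≡ 0 − 6 = -6 (mod 6).
    Divide the congruence (and modulus) by g = 3: 7·t ≡ -2 (mod 2).
    Reduce coefficients mod 2: 1·t ≡ 0 (mod 2).
    So t ≡ 0 (mod 2).
    Then x = 6 + 21·0 = 6, valid modulo lcm(21, 6) = 42: x ≡ 6 (mod 42).
  Combine with x ≡ 14 (mod 20): gcd(42, 20) = 2; 14 - 6 = 8, which IS divisible by 2, so compatible.
    Write x = 6 + 42·t and substitute into x ≡ 14 (mod 20): 42·t ≡ 14 − 6 = 8 (mod 20).
    Divide the congruence (and modulus) by g = 2: 21·t ≡ 4 (mod 10).
    Reduce coefficients mod 10: 1·t ≡ 4 (mod 10).
    So t ≡ 4 (mod 10).
    Then x = 6 + 42·4 = 174, valid modulo lcm(42, 20) = 420: x ≡ 174 (mod 420).
Verify: 174 mod 21 = 6, 174 mod 6 = 0, 174 mod 20 = 14.

x ≡ 174 (mod 420).
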